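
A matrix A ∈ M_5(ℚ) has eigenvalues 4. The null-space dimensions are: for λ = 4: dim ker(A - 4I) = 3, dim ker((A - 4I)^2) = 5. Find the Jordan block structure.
λ = 4: successive nullity increments [3, 2] count blocks of size ≥ k; block sizes are [2, 2, 1].

Jordan blocks: (4, 2), (4, 2), (4, 1)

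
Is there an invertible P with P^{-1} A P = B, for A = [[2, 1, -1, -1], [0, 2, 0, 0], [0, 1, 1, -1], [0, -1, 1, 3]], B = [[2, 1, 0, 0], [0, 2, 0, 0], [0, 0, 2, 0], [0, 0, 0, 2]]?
Yes.

Two matrices over a field are similar if and only if they have the same invariant factors.

Both A and B have characteristic polynomial (x - 2)^4 and minimal polynomial (x - 2)^2. Computing further, both have invariant factors x - 2, x - 2, (x - 2)^2. Hence A and B are similar.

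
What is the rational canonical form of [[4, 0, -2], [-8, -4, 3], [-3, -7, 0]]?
The invariant factors of A (the non-unit diagonal entries of the Smith normal form of xI - A over ℚ[x]) are x^3 - x + 4, each dividing the next. The characteristic polynomial is their product, x^3 - x + 4.

The rational canonical form is the block-diagonal matrix of companion matrices C(f_i):
R = [[0, 0, -4], [1, 0, 1], [0, 1, 0]].

Note the characteristic polynomial does not split into linear factors over ℚ, so A has no Jordan form over ℚ; the rational canonical form exists over any field.

R = [[0, 0, -4], [1, 0, 1], [0, 1, 0]]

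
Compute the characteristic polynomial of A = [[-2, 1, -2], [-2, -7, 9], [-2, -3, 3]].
xI - A = [[x + 2, -1, 2], [2, x + 7, -9], [2, 3, x - 3]].

Expanding det(xI - A) along the first row:
det(xI - A) = + (x + 2)·det([[x + 7, -9], [3, x - 3]]) - (-1)·det([[2, -9], [2, x - 3]]) + (2)·det([[2, x + 7], [2, 3]]).

Evaluating gives χ_A(x) = x^3 + 6x^2 + 12x + 8 = (x + 2)^3.

χ_A(x) = (x + 2)^3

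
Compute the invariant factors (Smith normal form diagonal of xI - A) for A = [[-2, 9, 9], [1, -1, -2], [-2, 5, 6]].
(x - 1)^3

The Jordan structure of A has elementary divisors (x - 1)^3. Arranging the block sizes at each eigenvalue in decreasing order and taking row products gives the invariant factors.

Invariant factors (smallest first, each dividing the next): (x - 1)^3.

Check: the last factor (x - 1)^3 is the minimal polynomial, and the product (x - 1)^3 is the characteristic polynomial.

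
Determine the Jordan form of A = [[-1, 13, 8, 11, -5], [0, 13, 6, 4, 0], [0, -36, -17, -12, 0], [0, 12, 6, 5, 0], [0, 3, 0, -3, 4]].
J = [[-1, 0, 0, 0, 0], [0, -1, 0, 0, 0], [0, 0, 1, 0, 0], [0, 0, 0, 1, 0], [0, 0, 0, 0, 4]]

The characteristic polynomial is det(xI - A) = (x - 4)(x - 1)^2(x + 1)^2, so the eigenvalues are -1 (algebraic multiplicity 2), 1 (algebraic multiplicity 2), 4 (algebraic multiplicity 1).

For λ = -1: rank(A + I) = 3. The eigenspace has dimension 5 - 3 = 2, so there are 2 Jordan blocks; the rank sequence gives block sizes [1, 1].

For λ = 1: rank(A - I) = 3. The eigenspace has dimension 5 - 3 = 2, so there are 2 Jordan blocks; the rank sequence gives block sizes [1, 1].

For λ = 4: algebraic multiplicity 1 gives one 1×1 block.

Assembling the blocks gives the Jordan form J above.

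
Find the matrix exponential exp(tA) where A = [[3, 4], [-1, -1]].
A has Jordan form J = [[1, 1], [0, 1]] with A = PJP^{-1}, so e^{tA} = P e^{tJ} P^{-1}.

For a Jordan block J_k(λ), e^{tJ_k(λ)} = e^{λt} · (I + tN + t^2 N^2/2! + ... + t^{k-1} N^{k-1}/(k-1)!) where N is the nilpotent superdiagonal part.

Assembling the blocks and conjugating back gives the entries of e^{tA} as shown above.

e^{tA} = [[(2*t + 1)*e^{t}, 4*t*e^{t}], [-t*e^{t}, (1 - 2*t)*e^{t}]]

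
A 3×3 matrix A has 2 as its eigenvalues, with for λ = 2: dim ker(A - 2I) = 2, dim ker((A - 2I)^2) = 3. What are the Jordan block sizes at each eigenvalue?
Jordan blocks: (2, 2), (2, 1)

λ = 2: successive nullity increments [2, 1] count blocks of size ≥ k; block sizes are [2, 1].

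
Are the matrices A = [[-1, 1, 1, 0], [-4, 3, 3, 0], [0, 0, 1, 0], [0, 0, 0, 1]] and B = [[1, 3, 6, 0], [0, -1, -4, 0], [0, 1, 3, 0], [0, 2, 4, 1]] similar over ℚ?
No.

Both have characteristic polynomial (x - 1)^4, but the minimal polynomial of A is (x - 1)^3 while the minimal polynomial of B is (x - 1)^2. The minimal polynomial is a similarity invariant, so A and B are not similar.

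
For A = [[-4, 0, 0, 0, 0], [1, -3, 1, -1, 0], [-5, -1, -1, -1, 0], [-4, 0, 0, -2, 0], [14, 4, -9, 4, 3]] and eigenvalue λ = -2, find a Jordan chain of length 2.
We seek v_1 ∈ ker((A + 2I)^2) \ ker(A + 2I), then set v_{i+1} = (A + 2I) v_i.

One such chain is v_1 = [[0, 3, 2, -2, 3]]^T, v_2 = [[0, 1, 1, 0, 1]]^T. Check: (A + 2I) v_2 = [[0, 0, 0, 0, 0]]^T = 0.

v_1 = [[0, 3, 2, -2, 3]]^T, v_2 = [[0, 1, 1, 0, 1]]^T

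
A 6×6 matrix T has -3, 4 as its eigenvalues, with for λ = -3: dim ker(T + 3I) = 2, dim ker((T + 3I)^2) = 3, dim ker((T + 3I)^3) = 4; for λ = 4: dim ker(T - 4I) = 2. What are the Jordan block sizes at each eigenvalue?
λ = -3: successive nullity increments [2, 1, 1] count blocks of size ≥ k; block sizes are [3, 1].
λ = 4: successive nullity increments [2] count blocks of size ≥ k; block sizes are [1, 1].

Jordan blocks: (-3, 3), (-3, 1), (4, 1), (4, 1)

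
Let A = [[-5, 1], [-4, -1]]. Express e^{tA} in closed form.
e^{tA} = [[(1 - 2*t)*e^{-3*t}, t*e^{-3*t}], [-4*t*e^{-3*t}, (2*t + 1)*e^{-3*t}]]

A has Jordan form J = [[-3, 1], [0, -3]] with A = PJP^{-1}, so e^{tA} = P e^{tJ} P^{-1}.

For a Jordan block J_k(λ), e^{tJ_k(λ)} = e^{λt} · (I + tN + t^2 N^2/2! + ... + t^{k-1} N^{k-1}/(k-1)!) where N is the nilpotent superdiagonal part.

Assembling the blocks and conjugating back gives the entries of e^{tA} as shown above.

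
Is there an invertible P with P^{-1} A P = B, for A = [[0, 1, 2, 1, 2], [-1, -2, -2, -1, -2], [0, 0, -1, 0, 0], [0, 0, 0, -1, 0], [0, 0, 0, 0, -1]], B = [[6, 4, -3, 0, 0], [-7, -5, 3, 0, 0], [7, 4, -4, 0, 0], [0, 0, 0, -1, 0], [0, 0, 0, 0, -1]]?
Two matrices over a field are similar if and only if they have the same invariant factors.

Both A and B have characteristic polynomial (x + 1)^5 and minimal polynomial (x + 1)^2. Computing further, both have invariant factors x + 1, x + 1, x + 1, (x + 1)^2. Hence A and B are similar.

Yes.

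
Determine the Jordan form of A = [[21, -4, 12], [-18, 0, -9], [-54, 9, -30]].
J = [[-3, 1, 0], [0, -3, 0], [0, 0, -3]]

The characteristic polynomial is det(xI - A) = (x + 3)^3, so the eigenvalues are -3 (algebraic multiplicity 3).

For λ = -3: rank(A + 3I) = 1, rank((A + 3I)^2) = 0. The eigenspace has dimension 3 - 1 = 2, so there are 2 Jordan blocks; the rank sequence gives block sizes [2, 1].

Assembling the blocks gives the Jordan form J above.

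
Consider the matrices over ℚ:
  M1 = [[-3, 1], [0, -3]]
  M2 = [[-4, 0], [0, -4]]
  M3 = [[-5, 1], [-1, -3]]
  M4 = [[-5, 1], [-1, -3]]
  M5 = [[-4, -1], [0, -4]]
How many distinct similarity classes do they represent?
Characteristic polynomials: χ_{M1} = (x + 3)^2, χ_{M2} = (x + 4)^2, χ_{M3} = (x + 4)^2, χ_{M4} = (x + 4)^2, χ_{M5} = (x + 4)^2.

{M1}: invariant factors (x + 3)^2.

{M2}: invariant factors x + 4, x + 4.

{M3, M4, M5}: invariant factors (x + 4)^2.

Matrices are similar if and only if their invariant-factor lists agree; the partition into similarity classes is {M1}, {M2}, {M3, M4, M5}.

3 classes: {M1}, {M2}, {M3, M4, M5}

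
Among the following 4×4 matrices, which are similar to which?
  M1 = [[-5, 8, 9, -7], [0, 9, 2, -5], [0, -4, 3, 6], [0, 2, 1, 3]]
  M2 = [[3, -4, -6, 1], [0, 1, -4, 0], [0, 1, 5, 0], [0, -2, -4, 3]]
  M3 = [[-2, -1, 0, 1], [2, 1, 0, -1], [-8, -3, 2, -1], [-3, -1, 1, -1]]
3 classes: {M1}, {M2}, {M3}

Characteristic polynomials: χ_{M1} = (x - 5)^3(x + 5), χ_{M2} = (x - 3)^4, χ_{M3} = x^4.

{M1}: invariant factors (x - 5)^3(x + 5).

{M2}: invariant factors (x - 3)^2, (x - 3)^2.

{M3}: invariant factors x, x^3.

Matrices are similar if and only if their invariant-factor lists agree; the partition into similarity classes is {M1}, {M2}, {M3}.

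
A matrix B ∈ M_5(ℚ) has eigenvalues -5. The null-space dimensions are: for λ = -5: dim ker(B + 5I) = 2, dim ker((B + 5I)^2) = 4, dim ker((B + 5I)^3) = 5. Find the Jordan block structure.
Jordan blocks: (-5, 3), (-5, 2)

λ = -5: successive nullity increments [2, 2, 1] count blocks of size ≥ k; block sizes are [3, 2].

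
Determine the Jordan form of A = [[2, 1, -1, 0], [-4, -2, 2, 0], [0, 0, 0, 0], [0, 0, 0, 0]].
J = [[0, 1, 0, 0], [0, 0, 0, 0], [0, 0, 0, 0], [0, 0, 0, 0]]

The characteristic polynomial is det(xI - A) = x^4, so the eigenvalues are 0 (algebraic multiplicity 4).

For λ = 0: rank(A) = 1, rank(A^2) = 0. The eigenspace has dimension 4 - 1 = 3, so there are 3 Jordan blocks; the rank sequence gives block sizes [2, 1, 1].

Assembling the blocks gives the Jordan form J above.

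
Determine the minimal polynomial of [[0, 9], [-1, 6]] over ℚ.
m_A(x) = (x - 3)^2

The characteristic polynomial factors as (x - 3)^2. The minimal polynomial is ∏(x - λ)^{k_λ} where k_λ is the size of the largest Jordan block at λ.

For λ = 3: rank(A - 3I) = 1, and the largest Jordan block has size 2 (the smallest k with rank((A - 3I)^k) = rank((A - 3I)^(k+1))).

So m_A(x) = (x - 3)^2.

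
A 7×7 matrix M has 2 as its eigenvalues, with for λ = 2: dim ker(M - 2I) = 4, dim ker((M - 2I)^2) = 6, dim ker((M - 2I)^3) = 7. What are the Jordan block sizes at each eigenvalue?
λ = 2: successive nullity increments [4, 2, 1] count blocks of size ≥ k; block sizes are [3, 2, 1, 1].

Jordan blocks: (2, 3), (2, 2), (2, 1), (2, 1)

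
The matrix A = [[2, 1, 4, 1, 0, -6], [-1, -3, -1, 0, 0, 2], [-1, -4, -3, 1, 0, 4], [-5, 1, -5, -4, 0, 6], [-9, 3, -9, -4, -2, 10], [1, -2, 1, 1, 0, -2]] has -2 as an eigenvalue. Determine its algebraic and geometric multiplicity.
The characteristic polynomial is (x + 2)^6, so the factor x + 2 appears with exponent 6: the algebraic multiplicity is 6.

rank(A + 2I) = 2, so the eigenspace has dimension 6 - 2 = 4: the geometric multiplicity is 4.

Since 4 < 6, A is not diagonalizable.

algebraic multiplicity 6, geometric multiplicity 4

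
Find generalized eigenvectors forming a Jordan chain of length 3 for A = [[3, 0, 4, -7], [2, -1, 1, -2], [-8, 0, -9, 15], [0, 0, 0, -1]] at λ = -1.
We seek v_1 ∈ ker((A + I)^3) \ ker((A + I)^2), then set v_{i+1} = (A + I) v_i.

One such chain is v_1 = [[-2, 0, 4, 1]]^T, v_2 = [[1, -2, -1, 0]]^T, v_3 = [[0, 1, 0, 0]]^T. Check: (A + I) v_3 = [[0, 0, 0, 0]]^T = 0.

v_1 = [[-2, 0, 4, 1]]^T, v_2 = [[1, -2, -1, 0]]^T, v_3 = [[0, 1, 0, 0]]^T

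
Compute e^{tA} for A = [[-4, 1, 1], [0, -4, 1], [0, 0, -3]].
e^{tA} = [[e^{-4*t}, t*e^{-4*t}, (-t + 2*e^{t} - 2)*e^{-4*t}], [0, e^{-4*t}, (e^{t} - 1)*e^{-4*t}], [0, 0, e^{-3*t}]]

A has Jordan form J = [[-4, 1, 0], [0, -4, 0], [0, 0, -3]] with A = PJP^{-1}, so e^{tA} = P e^{tJ} P^{-1}.

For a Jordan block J_k(λ), e^{tJ_k(λ)} = e^{λt} · (I + tN + t^2 N^2/2! + ... + t^{k-1} N^{k-1}/(k-1)!) where N is the nilpotent superdiagonal part.

Assembling the blocks and conjugating back gives the entries of e^{tA} as shown above.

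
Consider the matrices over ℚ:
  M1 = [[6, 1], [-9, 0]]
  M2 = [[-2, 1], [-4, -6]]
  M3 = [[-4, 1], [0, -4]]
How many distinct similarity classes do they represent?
Characteristic polynomials: χ_{M1} = (x - 3)^2, χ_{M2} = (x + 4)^2, χ_{M3} = (x + 4)^2.

{M1}: invariant factors (x - 3)^2.

{M2, M3}: invariant factors (x + 4)^2.

Matrices are similar if and only if their invariant-factor lists agree; the partition into similarity classes is {M1}, {M2, M3}.

2 classes: {M1}, {M2, M3}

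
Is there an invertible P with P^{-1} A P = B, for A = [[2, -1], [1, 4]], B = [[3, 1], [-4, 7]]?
trace(A) = 6 but trace(B) = 10. The trace is a similarity invariant, so A and B are not similar.

No.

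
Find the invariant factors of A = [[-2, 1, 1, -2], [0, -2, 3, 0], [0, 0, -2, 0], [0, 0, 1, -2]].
The Jordan structure of A has elementary divisors (x + 2)^3, (x + 2). Arranging the block sizes at each eigenvalue in decreasing order and taking row products gives the invariant factors.

Invariant factors (smallest first, each dividing the next): x + 2, (x + 2)^3.

Check: the last factor (x + 2)^3 is the minimal polynomial, and the product (x + 2)^4 is the characteristic polynomial.

x + 2, (x + 2)^3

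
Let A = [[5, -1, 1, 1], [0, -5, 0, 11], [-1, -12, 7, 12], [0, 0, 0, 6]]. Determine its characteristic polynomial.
χ_A(x) = (x - 6)^3(x + 5)

xI - A = [[x - 5, 1, -1, -1], [0, x + 5, 0, -11], [1, 12, x - 7, -12], [0, 0, 0, x - 6]].

Expanding det(xI - A) along the first row:
det(xI - A) = + (x - 5)·det([[x + 5, 0, -11], [12, x - 7, -12], [0, 0, x - 6]]) - (1)·det([[0, 0, -11], [1, x - 7, -12], [0, 0, x - 6]]) + (-1)·det([[0, x + 5, -11], [1, 12, -12], [0, 0, x - 6]]) - (-1)·det([[0, x + 5, 0], [1, 12, x - 7], [0, 0, 0]]).

Evaluating gives χ_A(x) = x^4 - 13x^3 + 18x^2 + 324x - 1080 = (x - 6)^3(x + 5).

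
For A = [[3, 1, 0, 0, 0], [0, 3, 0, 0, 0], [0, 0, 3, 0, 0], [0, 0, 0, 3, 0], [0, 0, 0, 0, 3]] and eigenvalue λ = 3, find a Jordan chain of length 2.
v_1 = [[0, 1, 0, 0, 0]]^T, v_2 = [[1, 0, 0, 0, 0]]^T

We seek v_1 ∈ ker((A - 3I)^2) \ ker(A - 3I), then set v_{i+1} = (A - 3I) v_i.

One such chain is v_1 = [[0, 1, 0, 0, 0]]^T, v_2 = [[1, 0, 0, 0, 0]]^T. Check: (A - 3I) v_2 = [[0, 0, 0, 0, 0]]^T = 0.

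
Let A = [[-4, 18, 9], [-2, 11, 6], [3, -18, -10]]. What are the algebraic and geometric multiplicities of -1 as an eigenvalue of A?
The characteristic polynomial is (x + 1)^3, so the factor x + 1 appears with exponent 3: the algebraic multiplicity is 3.

rank(A + I) = 1, so the eigenspace has dimension 3 - 1 = 2: the geometric multiplicity is 2.

Since 2 < 3, A is not diagonalizable.

algebraic multiplicity 3, geometric multiplicity 2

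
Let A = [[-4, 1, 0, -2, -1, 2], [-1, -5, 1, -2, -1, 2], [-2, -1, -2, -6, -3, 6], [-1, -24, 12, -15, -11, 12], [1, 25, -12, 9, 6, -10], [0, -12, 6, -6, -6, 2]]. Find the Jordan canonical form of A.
The characteristic polynomial is det(xI - A) = (x - 2)(x + 4)^5, so the eigenvalues are -4 (algebraic multiplicity 5), 2 (algebraic multiplicity 1).

For λ = -4: rank(A + 4I) = 4, rank((A + 4I)^2) = 2, rank((A + 4I)^3) = 1. The eigenspace has dimension 6 - 4 = 2, so there are 2 Jordan blocks; the rank sequence gives block sizes [3, 2].

For λ = 2: algebraic multiplicity 1 gives one 1×1 block.

Assembling the blocks gives the Jordan form J above.

J = [[-4, 1, 0, 0, 0, 0], [0, -4, 1, 0, 0, 0], [0, 0, -4, 0, 0, 0], [0, 0, 0, -4, 1, 0], [0, 0, 0, 0, -4, 0], [0, 0, 0, 0, 0, 2]]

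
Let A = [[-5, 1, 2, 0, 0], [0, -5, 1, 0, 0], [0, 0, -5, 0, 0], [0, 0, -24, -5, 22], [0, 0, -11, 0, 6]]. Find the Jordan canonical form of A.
J = [[-5, 1, 0, 0, 0], [0, -5, 1, 0, 0], [0, 0, -5, 0, 0], [0, 0, 0, -5, 0], [0, 0, 0, 0, 6]]

The characteristic polynomial is det(xI - A) = (x - 6)(x + 5)^4, so the eigenvalues are -5 (algebraic multiplicity 4), 6 (algebraic multiplicity 1).

For λ = -5: rank(A + 5I) = 3, rank((A + 5I)^2) = 2, rank((A + 5I)^3) = 1. The eigenspace has dimension 5 - 3 = 2, so there are 2 Jordan blocks; the rank sequence gives block sizes [3, 1].

For λ = 6: algebraic multiplicity 1 gives one 1×1 block.

Assembling the blocks gives the Jordan form J above.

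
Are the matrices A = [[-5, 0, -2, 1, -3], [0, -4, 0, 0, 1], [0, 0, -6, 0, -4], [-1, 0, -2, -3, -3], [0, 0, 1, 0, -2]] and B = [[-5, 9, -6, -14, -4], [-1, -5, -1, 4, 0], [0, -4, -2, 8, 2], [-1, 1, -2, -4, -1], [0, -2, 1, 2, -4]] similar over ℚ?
Yes.

Two matrices over a field are similar if and only if they have the same invariant factors.

Both A and B have characteristic polynomial (x + 4)^5 and minimal polynomial (x + 4)^3. Computing further, both have invariant factors (x + 4)^2, (x + 4)^3. Hence A and B are similar.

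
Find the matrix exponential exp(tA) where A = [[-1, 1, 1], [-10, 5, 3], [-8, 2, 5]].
e^{tA} = [[(-t^2 - 4*t + 1)*e^{3*t}, t*e^{3*t}, t*(t + 2)*e^{3*t}/2], [2*t*(-t - 5)*e^{3*t}, (2*t + 1)*e^{3*t}, t*(t + 3)*e^{3*t}], [2*t*(-t - 4)*e^{3*t}, 2*t*e^{3*t}, (t^2 + 2*t + 1)*e^{3*t}]]

A has Jordan form J = [[3, 1, 0], [0, 3, 1], [0, 0, 3]] with A = PJP^{-1}, so e^{tA} = P e^{tJ} P^{-1}.

For a Jordan block J_k(λ), e^{tJ_k(λ)} = e^{λt} · (I + tN + t^2 N^2/2! + ... + t^{k-1} N^{k-1}/(k-1)!) where N is the nilpotent superdiagonal part.

Assembling the blocks and conjugating back gives the entries of e^{tA} as shown above.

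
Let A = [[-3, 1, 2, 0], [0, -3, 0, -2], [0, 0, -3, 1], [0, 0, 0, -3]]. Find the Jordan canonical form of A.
J = [[-3, 1, 0, 0], [0, -3, 0, 0], [0, 0, -3, 1], [0, 0, 0, -3]]

The characteristic polynomial is det(xI - A) = (x + 3)^4, so the eigenvalues are -3 (algebraic multiplicity 4).

For λ = -3: rank(A + 3I) = 2, rank((A + 3I)^2) = 0. The eigenspace has dimension 4 - 2 = 2, so there are 2 Jordan blocks; the rank sequence gives block sizes [2, 2].

Assembling the blocks gives the Jordan form J above.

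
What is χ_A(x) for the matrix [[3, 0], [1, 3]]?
χ_A(x) = (x - 3)^2

xI - A = [[x - 3, 0], [-1, x - 3]].

Expanding det(xI - A) along the first row:
det(xI - A) = + (x - 3)·det([[x - 3]]) - (0)·det([[-1]]).

Evaluating gives χ_A(x) = x^2 - 6x + 9 = (x - 3)^2.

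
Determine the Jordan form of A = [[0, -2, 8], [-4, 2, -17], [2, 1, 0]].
J = [[-1, 1, 0], [0, -1, 0], [0, 0, 4]]

The characteristic polynomial is det(xI - A) = (x - 4)(x + 1)^2, so the eigenvalues are -1 (algebraic multiplicity 2), 4 (algebraic multiplicity 1).

For λ = -1: rank(A + I) = 2, rank((A + I)^2) = 1. The eigenspace has dimension 3 - 2 = 1, so there is 1 Jordan block; the rank sequence gives block sizes [2].

For λ = 4: algebraic multiplicity 1 gives one 1×1 block.

Assembling the blocks gives the Jordan form J above.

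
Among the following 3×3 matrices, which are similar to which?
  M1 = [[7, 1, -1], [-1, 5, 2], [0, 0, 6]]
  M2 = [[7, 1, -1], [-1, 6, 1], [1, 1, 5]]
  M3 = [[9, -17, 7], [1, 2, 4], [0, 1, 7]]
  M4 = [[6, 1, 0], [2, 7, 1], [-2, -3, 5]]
1 class: {M1, M2, M3, M4}

Characteristic polynomials: χ_{M1} = (x - 6)^3, χ_{M2} = (x - 6)^3, χ_{M3} = (x - 6)^3, χ_{M4} = (x - 6)^3.

{M1, M2, M3, M4}: invariant factors (x - 6)^3.

Matrices are similar if and only if their invariant-factor lists agree; the partition into similarity classes is {M1, M2, M3, M4}.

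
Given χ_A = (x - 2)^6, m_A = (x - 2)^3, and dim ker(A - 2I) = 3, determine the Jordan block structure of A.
λ = 2: algebraic multiplicity 6 (exponent in χ_A), largest block size 3 (exponent in m_A), 3 blocks (geometric multiplicity). These force block sizes [3, 2, 1].

Jordan blocks: (2, 3), (2, 2), (2, 1)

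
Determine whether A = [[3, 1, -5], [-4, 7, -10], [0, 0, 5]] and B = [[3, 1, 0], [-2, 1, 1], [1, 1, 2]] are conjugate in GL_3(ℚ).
No.

trace(A) = 15 but trace(B) = 6. The trace is a similarity invariant, so A and B are not similar.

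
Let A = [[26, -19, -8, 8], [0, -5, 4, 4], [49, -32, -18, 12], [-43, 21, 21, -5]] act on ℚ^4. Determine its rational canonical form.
The invariant factors of A (the non-unit diagonal entries of the Smith normal form of xI - A over ℚ[x]) are (x^2 + x + 2)^2, each dividing the next. The characteristic polynomial is their product, (x^2 + x + 2)^2.

The rational canonical form is the block-diagonal matrix of companion matrices C(f_i):
R = [[0, 0, 0, -4], [1, 0, 0, -4], [0, 1, 0, -5], [0, 0, 1, -2]].

Note the characteristic polynomial does not split into linear factors over ℚ, so A has no Jordan form over ℚ; the rational canonical form exists over any field.

R = [[0, 0, 0, -4], [1, 0, 0, -4], [0, 1, 0, -5], [0, 0, 1, -2]]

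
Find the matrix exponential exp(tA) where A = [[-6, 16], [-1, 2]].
A has Jordan form J = [[-2, 1], [0, -2]] with A = PJP^{-1}, so e^{tA} = P e^{tJ} P^{-1}.

For a Jordan block J_k(λ), e^{tJ_k(λ)} = e^{λt} · (I + tN + t^2 N^2/2! + ... + t^{k-1} N^{k-1}/(k-1)!) where N is the nilpotent superdiagonal part.

Assembling the blocks and conjugating back gives the entries of e^{tA} as shown above.

e^{tA} = [[(1 - 4*t)*e^{-2*t}, 16*t*e^{-2*t}], [-t*e^{-2*t}, (4*t + 1)*e^{-2*t}]]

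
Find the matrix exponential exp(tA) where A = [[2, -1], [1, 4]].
e^{tA} = [[(1 - t)*e^{3*t}, -t*e^{3*t}], [t*e^{3*t}, (t + 1)*e^{3*t}]]

A has Jordan form J = [[3, 1], [0, 3]] with A = PJP^{-1}, so e^{tA} = P e^{tJ} P^{-1}.

For a Jordan block J_k(λ), e^{tJ_k(λ)} = e^{λt} · (I + tN + t^2 N^2/2! + ... + t^{k-1} N^{k-1}/(k-1)!) where N is the nilpotent superdiagonal part.

Assembling the blocks and conjugating back gives the entries of e^{tA} as shown above.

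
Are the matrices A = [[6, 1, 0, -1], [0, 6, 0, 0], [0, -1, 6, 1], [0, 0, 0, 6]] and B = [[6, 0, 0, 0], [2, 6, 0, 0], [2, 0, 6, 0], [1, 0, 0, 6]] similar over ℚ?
Yes.

Two matrices over a field are similar if and only if they have the same invariant factors.

Both A and B have characteristic polynomial (x - 6)^4 and minimal polynomial (x - 6)^2. Computing further, both have invariant factors x - 6, x - 6, (x - 6)^2. Hence A and B are similar.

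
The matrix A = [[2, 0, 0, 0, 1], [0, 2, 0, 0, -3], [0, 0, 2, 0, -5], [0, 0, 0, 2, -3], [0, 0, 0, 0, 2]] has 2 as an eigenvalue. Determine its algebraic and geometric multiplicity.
algebraic multiplicity 5, geometric multiplicity 4

The characteristic polynomial is (x - 2)^5, so the factor x - 2 appears with exponent 5: the algebraic multiplicity is 5.

rank(A - 2I) = 1, so the eigenspace has dimension 5 - 1 = 4: the geometric multiplicity is 4.

Since 4 < 5, A is not diagonalizable.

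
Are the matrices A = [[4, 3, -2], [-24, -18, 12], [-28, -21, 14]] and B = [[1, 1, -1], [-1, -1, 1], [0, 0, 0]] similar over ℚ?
Yes.

Two matrices over a field are similar if and only if they have the same invariant factors.

Both A and B have characteristic polynomial x^3 and minimal polynomial x^2. Computing further, both have invariant factors x, x^2. Hence A and B are similar.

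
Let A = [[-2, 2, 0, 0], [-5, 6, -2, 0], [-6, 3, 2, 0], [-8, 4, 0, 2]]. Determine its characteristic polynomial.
xI - A = [[x + 2, -2, 0, 0], [5, x - 6, 2, 0], [6, -3, x - 2, 0], [8, -4, 0, x - 2]].

Expanding det(xI - A) along the first row:
det(xI - A) = + (x + 2)·det([[x - 6, 2, 0], [-3, x - 2, 0], [-4, 0, x - 2]]) - (-2)·det([[5, 2, 0], [6, x - 2, 0], [8, 0, x - 2]]) + (0)·det([[5, x - 6, 0], [6, -3, 0], [8, -4, x - 2]]) - (0)·det([[5, x - 6, 2], [6, -3, x - 2], [8, -4, 0]]).

Evaluating gives χ_A(x) = x^4 - 8x^3 + 24x^2 - 32x + 16 = (x - 2)^4.

χ_A(x) = (x - 2)^4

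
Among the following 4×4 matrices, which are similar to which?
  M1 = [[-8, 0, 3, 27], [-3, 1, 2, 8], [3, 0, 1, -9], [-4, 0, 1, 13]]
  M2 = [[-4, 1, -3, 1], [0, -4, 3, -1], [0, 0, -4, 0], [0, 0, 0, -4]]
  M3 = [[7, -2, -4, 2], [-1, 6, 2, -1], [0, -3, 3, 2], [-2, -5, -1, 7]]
3 classes: {M1}, {M2}, {M3}

Characteristic polynomials: χ_{M1} = (x - 4)(x - 1)^3, χ_{M2} = (x + 4)^4, χ_{M3} = (x - 6)^3(x - 5).

{M1}: invariant factors (x - 4)(x - 1)^3.

{M2}: invariant factors x + 4, (x + 4)^3.

{M3}: invariant factors (x - 6)^3(x - 5).

Matrices are similar if and only if their invariant-factor lists agree; the partition into similarity classes is {M1}, {M2}, {M3}.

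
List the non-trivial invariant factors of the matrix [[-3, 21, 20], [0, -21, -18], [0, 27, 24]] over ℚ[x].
(x - 6)(x + 3)^2

The Jordan structure of A has elementary divisors (x + 3)^2, (x - 6). Arranging the block sizes at each eigenvalue in decreasing order and taking row products gives the invariant factors.

Invariant factors (smallest first, each dividing the next): (x - 6)(x + 3)^2.

Check: the last factor (x - 6)(x + 3)^2 is the minimal polynomial, and the product (x - 6)(x + 3)^2 is the characteristic polynomial.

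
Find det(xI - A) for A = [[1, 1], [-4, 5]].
χ_A(x) = (x - 3)^2

xI - A = [[x - 1, -1], [4, x - 5]].

Expanding det(xI - A) along the first row:
det(xI - A) = + (x - 1)·det([[x - 5]]) - (-1)·det([[4]]).

Evaluating gives χ_A(x) = x^2 - 6x + 9 = (x - 3)^2.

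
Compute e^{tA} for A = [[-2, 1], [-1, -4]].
A has Jordan form J = [[-3, 1], [0, -3]] with A = PJP^{-1}, so e^{tA} = P e^{tJ} P^{-1}.

For a Jordan block J_k(λ), e^{tJ_k(λ)} = e^{λt} · (I + tN + t^2 N^2/2! + ... + t^{k-1} N^{k-1}/(k-1)!) where N is the nilpotent superdiagonal part.

Assembling the blocks and conjugating back gives the entries of e^{tA} as shown above.

e^{tA} = [[(t + 1)*e^{-3*t}, t*e^{-3*t}], [-t*e^{-3*t}, (1 - t)*e^{-3*t}]]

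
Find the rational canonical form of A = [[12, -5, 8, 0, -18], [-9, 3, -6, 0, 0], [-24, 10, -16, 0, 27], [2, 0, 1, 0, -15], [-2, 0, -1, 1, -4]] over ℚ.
The invariant factors of A (the non-unit diagonal entries of the Smith normal form of xI - A over ℚ[x]) are x^2 + x + 3, (x + 3)(x^2 + x + 3), each dividing the next. The characteristic polynomial is their product, (x + 3)(x^2 + x + 3)^2.

The rational canonical form is the block-diagonal matrix of companion matrices C(f_i):
R = [[0, -3, 0, 0, 0], [1, -1, 0, 0, 0], [0, 0, 0, 0, -9], [0, 0, 1, 0, -6], [0, 0, 0, 1, -4]].

Note the characteristic polynomial does not split into linear factors over ℚ, so A has no Jordan form over ℚ; the rational canonical form exists over any field.

R = [[0, -3, 0, 0, 0], [1, -1, 0, 0, 0], [0, 0, 0, 0, -9], [0, 0, 1, 0, -6], [0, 0, 0, 1, -4]]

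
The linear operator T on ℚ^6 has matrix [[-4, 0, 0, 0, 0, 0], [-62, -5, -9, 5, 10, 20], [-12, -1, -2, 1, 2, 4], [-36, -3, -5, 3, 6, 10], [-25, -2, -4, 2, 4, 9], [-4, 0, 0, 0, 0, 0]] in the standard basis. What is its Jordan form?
J = [[-4, 0, 0, 0, 0, 0], [0, 0, 1, 0, 0, 0], [0, 0, 0, 1, 0, 0], [0, 0, 0, 0, 0, 0], [0, 0, 0, 0, 0, 1], [0, 0, 0, 0, 0, 0]]

The characteristic polynomial is det(xI - A) = x^5(x + 4), so the eigenvalues are -4 (algebraic multiplicity 1), 0 (algebraic multiplicity 5).

For λ = -4: algebraic multiplicity 1 gives one 1×1 block.

For λ = 0: rank(A) = 4, rank(A^2) = 2, rank(A^3) = 1. The eigenspace has dimension 6 - 4 = 2, so there are 2 Jordan blocks; the rank sequence gives block sizes [3, 2].

Assembling the blocks gives the Jordan form J above.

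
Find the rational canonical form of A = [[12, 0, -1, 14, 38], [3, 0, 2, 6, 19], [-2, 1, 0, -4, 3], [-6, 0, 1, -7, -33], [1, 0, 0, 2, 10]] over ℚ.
The invariant factors of A (the non-unit diagonal entries of the Smith normal form of xI - A over ℚ[x]) are x - 5, (x - 5)(x - 3)^2(x + 1), each dividing the next. The characteristic polynomial is their product, (x - 5)^2(x - 3)^2(x + 1).

The rational canonical form is the block-diagonal matrix of companion matrices C(f_i):
R = [[5, 0, 0, 0, 0], [0, 0, 0, 0, 45], [0, 1, 0, 0, 6], [0, 0, 1, 0, -28], [0, 0, 0, 1, 10]].

R = [[5, 0, 0, 0, 0], [0, 0, 0, 0, 45], [0, 1, 0, 0, 6], [0, 0, 1, 0, -28], [0, 0, 0, 1, 10]]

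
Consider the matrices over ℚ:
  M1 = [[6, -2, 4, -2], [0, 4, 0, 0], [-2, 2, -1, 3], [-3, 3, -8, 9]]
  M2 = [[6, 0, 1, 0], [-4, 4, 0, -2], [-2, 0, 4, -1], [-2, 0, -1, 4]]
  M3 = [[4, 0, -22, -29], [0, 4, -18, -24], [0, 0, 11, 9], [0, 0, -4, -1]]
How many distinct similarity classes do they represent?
1 class: {M1, M2, M3}

Characteristic polynomials: χ_{M1} = (x - 5)^2(x - 4)^2, χ_{M2} = (x - 5)^2(x - 4)^2, χ_{M3} = (x - 5)^2(x - 4)^2.

{M1, M2, M3}: invariant factors x - 4, (x - 5)^2(x - 4).

Matrices are similar if and only if their invariant-factor lists agree; the partition into similarity classes is {M1, M2, M3}.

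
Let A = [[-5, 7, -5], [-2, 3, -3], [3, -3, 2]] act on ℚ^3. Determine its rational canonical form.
R = [[0, 0, -5], [1, 0, -1], [0, 1, 0]]

The invariant factors of A (the non-unit diagonal entries of the Smith normal form of xI - A over ℚ[x]) are x^3 + x + 5, each dividing the next. The characteristic polynomial is their product, x^3 + x + 5.

The rational canonical form is the block-diagonal matrix of companion matrices C(f_i):
R = [[0, 0, -5], [1, 0, -1], [0, 1, 0]].

Note the characteristic polynomial does not split into linear factors over ℚ, so A has no Jordan form over ℚ; the rational canonical form exists over any field.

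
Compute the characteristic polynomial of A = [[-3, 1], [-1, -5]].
xI - A = [[x + 3, -1], [1, x + 5]].

Expanding det(xI - A) along the first row:
det(xI - A) = + (x + 3)·det([[x + 5]]) - (-1)·det([[1]]).

Evaluating gives χ_A(x) = x^2 + 8x + 16 = (x + 4)^2.

χ_A(x) = (x + 4)^2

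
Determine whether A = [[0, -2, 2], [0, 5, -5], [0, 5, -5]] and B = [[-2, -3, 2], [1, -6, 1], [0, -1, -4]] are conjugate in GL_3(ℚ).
trace(A) = 0 but trace(B) = -12. The trace is a similarity invariant, so A and B are not similar.

No.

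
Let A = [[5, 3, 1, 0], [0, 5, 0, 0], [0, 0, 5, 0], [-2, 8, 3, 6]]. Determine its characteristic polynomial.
xI - A = [[x - 5, -3, -1, 0], [0, x - 5, 0, 0], [0, 0, x - 5, 0], [2, -8, -3, x - 6]].

Expanding det(xI - A) along the first row:
det(xI - A) = + (x - 5)·det([[x - 5, 0, 0], [0, x - 5, 0], [-8, -3, x - 6]]) - (-3)·det([[0, 0, 0], [0, x - 5, 0], [2, -3, x - 6]]) + (-1)·det([[0, x - 5, 0], [0, 0, 0], [2, -8, x - 6]]) - (0)·det([[0, x - 5, 0], [0, 0, x - 5], [2, -8, -3]]).

Evaluating gives χ_A(x) = x^4 - 21x^3 + 165x^2 - 575x + 750 = (x - 6)(x - 5)^3.

χ_A(x) = (x - 6)(x - 5)^3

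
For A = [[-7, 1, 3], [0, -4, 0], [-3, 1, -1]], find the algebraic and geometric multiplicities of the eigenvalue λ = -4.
algebraic multiplicity 3, geometric multiplicity 2

The characteristic polynomial is (x + 4)^3, so the factor x + 4 appears with exponent 3: the algebraic multiplicity is 3.

rank(A + 4I) = 1, so the eigenspace has dimension 3 - 1 = 2: the geometric multiplicity is 2.

Since 2 < 3, A is not diagonalizable.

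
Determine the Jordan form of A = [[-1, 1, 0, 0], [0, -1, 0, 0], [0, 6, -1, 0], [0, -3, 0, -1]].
J = [[-1, 1, 0, 0], [0, -1, 0, 0], [0, 0, -1, 0], [0, 0, 0, -1]]

The characteristic polynomial is det(xI - A) = (x + 1)^4, so the eigenvalues are -1 (algebraic multiplicity 4).

For λ = -1: rank(A + I) = 1, rank((A + I)^2) = 0. The eigenspace has dimension 4 - 1 = 3, so there are 3 Jordan blocks; the rank sequence gives block sizes [2, 1, 1].

Assembling the blocks gives the Jordan form J above.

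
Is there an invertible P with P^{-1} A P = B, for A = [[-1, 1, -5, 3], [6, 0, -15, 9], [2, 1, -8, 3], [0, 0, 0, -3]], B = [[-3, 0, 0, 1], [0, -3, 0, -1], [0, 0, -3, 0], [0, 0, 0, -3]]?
Two matrices over a field are similar if and only if they have the same invariant factors.

Both A and B have characteristic polynomial (x + 3)^4 and minimal polynomial (x + 3)^2. Computing further, both have invariant factors x + 3, x + 3, (x + 3)^2. Hence A and B are similar.

Yes.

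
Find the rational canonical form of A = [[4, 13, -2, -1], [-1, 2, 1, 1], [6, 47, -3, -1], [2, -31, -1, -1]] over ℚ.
The invariant factors of A (the non-unit diagonal entries of the Smith normal form of xI - A over ℚ[x]) are (x - 2)(x^3 - 3x + 5), each dividing the next. The characteristic polynomial is their product, (x - 2)(x^3 - 3x + 5).

The rational canonical form is the block-diagonal matrix of companion matrices C(f_i):
R = [[0, 0, 0, 10], [1, 0, 0, -11], [0, 1, 0, 3], [0, 0, 1, 2]].

Note the characteristic polynomial does not split into linear factors over ℚ, so A has no Jordan form over ℚ; the rational canonical form exists over any field.

R = [[0, 0, 0, 10], [1, 0, 0, -11], [0, 1, 0, 3], [0, 0, 1, 2]]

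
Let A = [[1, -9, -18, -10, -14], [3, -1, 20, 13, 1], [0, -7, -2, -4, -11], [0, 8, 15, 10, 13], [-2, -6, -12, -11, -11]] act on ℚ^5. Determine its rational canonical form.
R = [[0, 0, 0, 0, 0], [1, 0, 0, 0, -3], [0, 1, 0, 0, -10], [0, 0, 1, 0, -3], [0, 0, 0, 1, -3]]

The invariant factors of A (the non-unit diagonal entries of the Smith normal form of xI - A over ℚ[x]) are x(x + 3)(x^3 + 3x + 1), each dividing the next. The characteristic polynomial is their product, x(x + 3)(x^3 + 3x + 1).

The rational canonical form is the block-diagonal matrix of companion matrices C(f_i):
R = [[0, 0, 0, 0, 0], [1, 0, 0, 0, -3], [0, 1, 0, 0, -10], [0, 0, 1, 0, -3], [0, 0, 0, 1, -3]].

Note the characteristic polynomial does not split into linear factors over ℚ, so A has no Jordan form over ℚ; the rational canonical form exists over any field.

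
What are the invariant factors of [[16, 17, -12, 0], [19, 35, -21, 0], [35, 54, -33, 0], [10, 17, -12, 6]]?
The Jordan structure of A has elementary divisors (x - 6)^3, (x - 6). Arranging the block sizes at each eigenvalue in decreasing order and taking row products gives the invariant factors.

Invariant factors (smallest first, each dividing the next): x - 6, (x - 6)^3.

Check: the last factor (x - 6)^3 is the minimal polynomial, and the product (x - 6)^4 is the characteristic polynomial.

x - 6, (x - 6)^3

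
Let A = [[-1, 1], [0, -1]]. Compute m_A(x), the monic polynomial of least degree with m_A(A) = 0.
The characteristic polynomial factors as (x + 1)^2. The minimal polynomial is ∏(x - λ)^{k_λ} where k_λ is the size of the largest Jordan block at λ.

For λ = -1: rank(A + I) = 1, and the largest Jordan block has size 2 (the smallest k with rank((A + I)^k) = rank((A + I)^(k+1))).

So m_A(x) = (x + 1)^2.

m_A(x) = (x + 1)^2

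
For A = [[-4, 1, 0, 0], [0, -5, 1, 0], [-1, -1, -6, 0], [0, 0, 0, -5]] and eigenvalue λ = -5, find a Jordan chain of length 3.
We seek v_1 ∈ ker((A + 5I)^3) \ ker((A + 5I)^2), then set v_{i+1} = (A + 5I) v_i.

One such chain is v_1 = [[0, 0, 1, 0]]^T, v_2 = [[0, 1, -1, 0]]^T, v_3 = [[1, -1, 0, 0]]^T. Check: (A + 5I) v_3 = [[0, 0, 0, 0]]^T = 0.

v_1 = [[0, 0, 1, 0]]^T, v_2 = [[0, 1, -1, 0]]^T, v_3 = [[1, -1, 0, 0]]^T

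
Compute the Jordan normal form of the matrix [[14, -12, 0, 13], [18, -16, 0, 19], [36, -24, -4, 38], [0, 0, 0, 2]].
J = [[-4, 0, 0, 0], [0, -4, 0, 0], [0, 0, 2, 1], [0, 0, 0, 2]]

The characteristic polynomial is det(xI - A) = (x - 2)^2(x + 4)^2, so the eigenvalues are -4 (algebraic multiplicity 2), 2 (algebraic multiplicity 2).

For λ = -4: rank(A + 4I) = 2. The eigenspace has dimension 4 - 2 = 2, so there are 2 Jordan blocks; the rank sequence gives block sizes [1, 1].

For λ = 2: rank(A - 2I) = 3, rank((A - 2I)^2) = 2. The eigenspace has dimension 4 - 3 = 1, so there is 1 Jordan block; the rank sequence gives block sizes [2].

Assembling the blocks gives the Jordan form J above.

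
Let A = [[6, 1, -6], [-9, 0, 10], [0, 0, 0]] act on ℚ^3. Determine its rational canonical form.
The invariant factors of A (the non-unit diagonal entries of the Smith normal form of xI - A over ℚ[x]) are x(x - 3)^2, each dividing the next. The characteristic polynomial is their product, x(x - 3)^2.

The rational canonical form is the block-diagonal matrix of companion matrices C(f_i):
R = [[0, 0, 0], [1, 0, -9], [0, 1, 6]].

R = [[0, 0, 0], [1, 0, -9], [0, 1, 6]]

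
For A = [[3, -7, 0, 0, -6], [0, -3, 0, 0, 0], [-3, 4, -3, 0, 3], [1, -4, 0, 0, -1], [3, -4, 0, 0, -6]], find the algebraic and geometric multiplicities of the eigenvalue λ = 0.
algebraic multiplicity 2, geometric multiplicity 1

The characteristic polynomial is x^2(x + 3)^3, so the factor x appears with exponent 2: the algebraic multiplicity is 2.

rank(A) = 4, so the eigenspace has dimension 5 - 4 = 1: the geometric multiplicity is 1.

Since 1 < 2, A is not diagonalizable.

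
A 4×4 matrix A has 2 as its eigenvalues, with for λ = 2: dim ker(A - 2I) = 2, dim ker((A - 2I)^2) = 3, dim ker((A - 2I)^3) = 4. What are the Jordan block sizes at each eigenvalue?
Jordan blocks: (2, 3), (2, 1)

λ = 2: successive nullity increments [2, 1, 1] count blocks of size ≥ k; block sizes are [3, 1].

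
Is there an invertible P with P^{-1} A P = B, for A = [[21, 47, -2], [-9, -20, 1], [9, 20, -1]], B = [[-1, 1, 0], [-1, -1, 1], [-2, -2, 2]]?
Two matrices over a field are similar if and only if they have the same invariant factors.

Both A and B have characteristic polynomial x^3 and minimal polynomial x^3. Computing further, both have invariant factors x^3. Hence A and B are similar.

Yes.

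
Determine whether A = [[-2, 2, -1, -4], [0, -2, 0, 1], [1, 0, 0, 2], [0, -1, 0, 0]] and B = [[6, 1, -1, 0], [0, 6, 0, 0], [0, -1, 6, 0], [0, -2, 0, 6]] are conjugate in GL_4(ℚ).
trace(A) = -4 but trace(B) = 24. The trace is a similarity invariant, so A and B are not similar.

No.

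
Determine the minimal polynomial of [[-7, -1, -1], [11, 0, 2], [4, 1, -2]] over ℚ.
The characteristic polynomial factors as (x + 3)^3. The minimal polynomial is ∏(x - λ)^{k_λ} where k_λ is the size of the largest Jordan block at λ.

For λ = -3: rank(A + 3I) = 2, and the largest Jordan block has size 3 (the smallest k with rank((A + 3I)^k) = rank((A + 3I)^(k+1))).

So m_A(x) = (x + 3)^3.

m_A(x) = (x + 3)^3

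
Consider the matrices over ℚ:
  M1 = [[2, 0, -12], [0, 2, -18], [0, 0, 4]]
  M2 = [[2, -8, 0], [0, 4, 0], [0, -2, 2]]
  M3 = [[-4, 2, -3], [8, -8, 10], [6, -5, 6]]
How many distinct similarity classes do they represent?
Characteristic polynomials: χ_{M1} = (x - 4)(x - 2)^2, χ_{M2} = (x - 4)(x - 2)^2, χ_{M3} = (x + 2)^3.

{M1, M2}: invariant factors x - 2, (x - 4)(x - 2).

{M3}: invariant factors (x + 2)^3.

Matrices are similar if and only if their invariant-factor lists agree; the partition into similarity classes is {M1, M2}, {M3}.

2 classes: {M1, M2}, {M3}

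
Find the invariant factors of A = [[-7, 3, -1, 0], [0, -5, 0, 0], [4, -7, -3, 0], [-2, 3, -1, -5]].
The Jordan structure of A has elementary divisors (x + 5)^3, (x + 5). Arranging the block sizes at each eigenvalue in decreasing order and taking row products gives the invariant factors.

Invariant factors (smallest first, each dividing the next): x + 5, (x + 5)^3.

Check: the last factor (x + 5)^3 is the minimal polynomial, and the product (x + 5)^4 is the characteristic polynomial.

x + 5, (x + 5)^3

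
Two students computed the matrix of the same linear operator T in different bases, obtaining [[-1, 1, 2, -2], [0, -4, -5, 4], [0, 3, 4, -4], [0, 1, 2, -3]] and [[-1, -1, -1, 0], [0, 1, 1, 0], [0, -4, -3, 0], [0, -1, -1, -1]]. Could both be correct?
Yes.

Two matrices over a field are similar if and only if they have the same invariant factors.

Both A and B have characteristic polynomial (x + 1)^4 and minimal polynomial (x + 1)^3. Computing further, both have invariant factors x + 1, (x + 1)^3. Hence A and B are similar.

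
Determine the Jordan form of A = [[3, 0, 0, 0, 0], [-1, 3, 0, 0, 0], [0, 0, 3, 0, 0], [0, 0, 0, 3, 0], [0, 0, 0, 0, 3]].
J = [[3, 1, 0, 0, 0], [0, 3, 0, 0, 0], [0, 0, 3, 0, 0], [0, 0, 0, 3, 0], [0, 0, 0, 0, 3]]

The characteristic polynomial is det(xI - A) = (x - 3)^5, so the eigenvalues are 3 (algebraic multiplicity 5).

For λ = 3: rank(A - 3I) = 1, rank((A - 3I)^2) = 0. The eigenspace has dimension 5 - 1 = 4, so there are 4 Jordan blocks; the rank sequence gives block sizes [2, 1, 1, 1].

Assembling the blocks gives the Jordan form J above.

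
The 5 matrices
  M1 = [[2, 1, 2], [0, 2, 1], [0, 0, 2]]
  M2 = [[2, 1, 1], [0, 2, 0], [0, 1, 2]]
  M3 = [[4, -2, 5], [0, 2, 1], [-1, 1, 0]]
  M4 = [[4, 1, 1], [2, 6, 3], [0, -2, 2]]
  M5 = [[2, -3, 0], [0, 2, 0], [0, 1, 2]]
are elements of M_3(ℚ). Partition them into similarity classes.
3 classes: {M1, M2, M3}, {M4}, {M5}

Characteristic polynomials: χ_{M1} = (x - 2)^3, χ_{M2} = (x - 2)^3, χ_{M3} = (x - 2)^3, χ_{M4} = (x - 4)^3, χ_{M5} = (x - 2)^3.

{M1, M2, M3}: invariant factors (x - 2)^3.

{M4}: invariant factors (x - 4)^3.

{M5}: invariant factors x - 2, (x - 2)^2.

Matrices are similar if and only if their invariant-factor lists agree; the partition into similarity classes is {M1, M2, M3}, {M4}, {M5}.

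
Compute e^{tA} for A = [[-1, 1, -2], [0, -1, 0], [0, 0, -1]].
e^{tA} = [[e^{-t}, t*e^{-t}, -2*t*e^{-t}], [0, e^{-t}, 0], [0, 0, e^{-t}]]

A has Jordan form J = [[-1, 1, 0], [0, -1, 0], [0, 0, -1]] with A = PJP^{-1}, so e^{tA} = P e^{tJ} P^{-1}.

For a Jordan block J_k(λ), e^{tJ_k(λ)} = e^{λt} · (I + tN + t^2 N^2/2! + ... + t^{k-1} N^{k-1}/(k-1)!) where N is the nilpotent superdiagonal part.

Assembling the blocks and conjugating back gives the entries of e^{tA} as shown above.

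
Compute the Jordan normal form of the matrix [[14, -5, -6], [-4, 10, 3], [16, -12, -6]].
J = [[6, 1, 0], [0, 6, 1], [0, 0, 6]]

The characteristic polynomial is det(xI - A) = (x - 6)^3, so the eigenvalues are 6 (algebraic multiplicity 3).

For λ = 6: rank(A - 6I) = 2, rank((A - 6I)^2) = 1, rank((A - 6I)^3) = 0. The eigenspace has dimension 3 - 2 = 1, so there is 1 Jordan block; the rank sequence gives block sizes [3].

Assembling the blocks gives the Jordan form J above.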